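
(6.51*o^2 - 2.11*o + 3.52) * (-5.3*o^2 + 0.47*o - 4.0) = -34.503*o^4 + 14.2427*o^3 - 45.6877*o^2 + 10.0944*o - 14.08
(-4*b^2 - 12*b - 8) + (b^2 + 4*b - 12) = -3*b^2 - 8*b - 20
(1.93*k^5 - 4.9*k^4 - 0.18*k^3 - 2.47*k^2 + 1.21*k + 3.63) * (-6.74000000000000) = -13.0082*k^5 + 33.026*k^4 + 1.2132*k^3 + 16.6478*k^2 - 8.1554*k - 24.4662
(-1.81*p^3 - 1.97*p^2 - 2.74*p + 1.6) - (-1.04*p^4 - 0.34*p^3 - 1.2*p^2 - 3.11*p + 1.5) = 1.04*p^4 - 1.47*p^3 - 0.77*p^2 + 0.37*p + 0.1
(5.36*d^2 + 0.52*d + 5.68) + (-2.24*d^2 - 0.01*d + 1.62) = 3.12*d^2 + 0.51*d + 7.3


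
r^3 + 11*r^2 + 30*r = r*(r + 5)*(r + 6)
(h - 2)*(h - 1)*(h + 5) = h^3 + 2*h^2 - 13*h + 10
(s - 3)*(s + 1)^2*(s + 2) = s^4 + s^3 - 7*s^2 - 13*s - 6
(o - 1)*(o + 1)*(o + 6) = o^3 + 6*o^2 - o - 6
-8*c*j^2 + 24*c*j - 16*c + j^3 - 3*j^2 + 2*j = (-8*c + j)*(j - 2)*(j - 1)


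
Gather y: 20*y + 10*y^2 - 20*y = 10*y^2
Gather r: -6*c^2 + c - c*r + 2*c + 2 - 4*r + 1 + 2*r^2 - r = -6*c^2 + 3*c + 2*r^2 + r*(-c - 5) + 3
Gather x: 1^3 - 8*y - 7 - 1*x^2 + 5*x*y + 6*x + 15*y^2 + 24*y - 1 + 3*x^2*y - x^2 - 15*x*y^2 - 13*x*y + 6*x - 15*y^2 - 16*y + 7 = x^2*(3*y - 2) + x*(-15*y^2 - 8*y + 12)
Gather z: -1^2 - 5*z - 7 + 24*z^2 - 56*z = 24*z^2 - 61*z - 8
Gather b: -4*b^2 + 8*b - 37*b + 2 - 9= -4*b^2 - 29*b - 7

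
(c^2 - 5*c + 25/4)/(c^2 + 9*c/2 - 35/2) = (c - 5/2)/(c + 7)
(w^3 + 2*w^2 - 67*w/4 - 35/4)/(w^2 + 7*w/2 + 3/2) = (2*w^2 + 3*w - 35)/(2*(w + 3))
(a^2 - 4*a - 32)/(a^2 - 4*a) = (a^2 - 4*a - 32)/(a*(a - 4))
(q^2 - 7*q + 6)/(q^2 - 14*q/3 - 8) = 3*(q - 1)/(3*q + 4)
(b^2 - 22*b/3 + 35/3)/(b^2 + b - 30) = (b - 7/3)/(b + 6)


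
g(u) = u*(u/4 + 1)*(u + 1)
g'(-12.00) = 79.00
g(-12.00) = -264.00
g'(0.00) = 1.00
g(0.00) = 0.00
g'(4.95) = 31.75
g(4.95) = 65.90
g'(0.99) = 4.21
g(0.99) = 2.46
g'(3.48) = 18.78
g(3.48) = 29.15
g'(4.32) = 25.80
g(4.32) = 47.80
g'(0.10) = 1.26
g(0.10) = 0.11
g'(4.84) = 30.67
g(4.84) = 62.47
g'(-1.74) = -1.08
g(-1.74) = 0.73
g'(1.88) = 8.35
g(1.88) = 7.96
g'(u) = u*(u/4 + 1) + u*(u + 1)/4 + (u/4 + 1)*(u + 1) = 3*u^2/4 + 5*u/2 + 1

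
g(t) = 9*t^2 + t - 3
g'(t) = 18*t + 1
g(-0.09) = -3.02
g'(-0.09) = -0.62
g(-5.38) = 252.12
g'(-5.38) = -95.84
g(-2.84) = 66.75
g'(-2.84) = -50.12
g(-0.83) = 2.37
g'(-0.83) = -13.94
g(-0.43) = -1.77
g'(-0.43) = -6.74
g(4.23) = 162.27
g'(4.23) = 77.14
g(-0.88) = 3.09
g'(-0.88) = -14.84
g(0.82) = 3.87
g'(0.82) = 15.76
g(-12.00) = 1281.00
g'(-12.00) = -215.00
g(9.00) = 735.00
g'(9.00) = 163.00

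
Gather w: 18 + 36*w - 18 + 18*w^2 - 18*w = 18*w^2 + 18*w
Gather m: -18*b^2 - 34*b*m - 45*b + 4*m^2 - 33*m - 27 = -18*b^2 - 45*b + 4*m^2 + m*(-34*b - 33) - 27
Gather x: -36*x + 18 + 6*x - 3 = 15 - 30*x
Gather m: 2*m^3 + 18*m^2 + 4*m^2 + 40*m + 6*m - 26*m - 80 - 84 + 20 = 2*m^3 + 22*m^2 + 20*m - 144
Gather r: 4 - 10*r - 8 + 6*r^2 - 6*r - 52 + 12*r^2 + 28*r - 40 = 18*r^2 + 12*r - 96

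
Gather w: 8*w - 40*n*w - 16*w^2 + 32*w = -16*w^2 + w*(40 - 40*n)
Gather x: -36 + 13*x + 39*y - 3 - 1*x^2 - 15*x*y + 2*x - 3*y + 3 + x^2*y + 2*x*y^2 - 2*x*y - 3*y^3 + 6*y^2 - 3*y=x^2*(y - 1) + x*(2*y^2 - 17*y + 15) - 3*y^3 + 6*y^2 + 33*y - 36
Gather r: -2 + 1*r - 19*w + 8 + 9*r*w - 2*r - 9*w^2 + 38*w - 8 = r*(9*w - 1) - 9*w^2 + 19*w - 2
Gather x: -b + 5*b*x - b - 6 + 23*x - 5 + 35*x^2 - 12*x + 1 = -2*b + 35*x^2 + x*(5*b + 11) - 10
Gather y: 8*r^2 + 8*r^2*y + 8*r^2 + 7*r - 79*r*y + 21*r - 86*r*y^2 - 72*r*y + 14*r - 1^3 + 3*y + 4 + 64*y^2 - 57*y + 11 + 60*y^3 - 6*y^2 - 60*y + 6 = 16*r^2 + 42*r + 60*y^3 + y^2*(58 - 86*r) + y*(8*r^2 - 151*r - 114) + 20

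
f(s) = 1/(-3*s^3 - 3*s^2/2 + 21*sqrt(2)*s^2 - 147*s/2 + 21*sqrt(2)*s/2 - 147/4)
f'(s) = (9*s^2 - 42*sqrt(2)*s + 3*s - 21*sqrt(2)/2 + 147/2)/(-3*s^3 - 3*s^2/2 + 21*sqrt(2)*s^2 - 147*s/2 + 21*sqrt(2)*s/2 - 147/4)^2 = 8*(6*s^2 - 28*sqrt(2)*s + 2*s - 7*sqrt(2) + 49)/(3*(4*s^3 - 28*sqrt(2)*s^2 + 2*s^2 - 14*sqrt(2)*s + 98*s + 49)^2)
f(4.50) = -0.33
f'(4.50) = -1.40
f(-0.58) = 0.14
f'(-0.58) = 1.75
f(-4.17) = 0.00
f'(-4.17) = 0.00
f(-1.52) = 0.01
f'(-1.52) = 0.01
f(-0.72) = 0.05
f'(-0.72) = 0.23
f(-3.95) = 0.00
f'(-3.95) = 0.00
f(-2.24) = 0.00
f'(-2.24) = 0.00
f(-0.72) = 0.05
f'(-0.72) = 0.23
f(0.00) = -0.03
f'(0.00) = 0.04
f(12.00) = 0.00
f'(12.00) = 0.00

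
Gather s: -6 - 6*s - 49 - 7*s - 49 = -13*s - 104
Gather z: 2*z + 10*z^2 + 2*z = 10*z^2 + 4*z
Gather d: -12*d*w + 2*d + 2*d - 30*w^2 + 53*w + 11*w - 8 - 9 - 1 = d*(4 - 12*w) - 30*w^2 + 64*w - 18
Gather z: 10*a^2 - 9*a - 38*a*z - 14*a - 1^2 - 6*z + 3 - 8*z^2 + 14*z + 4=10*a^2 - 23*a - 8*z^2 + z*(8 - 38*a) + 6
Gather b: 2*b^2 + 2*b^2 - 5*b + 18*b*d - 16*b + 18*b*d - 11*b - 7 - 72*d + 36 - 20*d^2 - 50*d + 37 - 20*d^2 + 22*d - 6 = 4*b^2 + b*(36*d - 32) - 40*d^2 - 100*d + 60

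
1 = 1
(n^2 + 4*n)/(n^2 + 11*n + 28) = n/(n + 7)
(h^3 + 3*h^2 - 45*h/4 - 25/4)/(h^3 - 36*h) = (4*h^3 + 12*h^2 - 45*h - 25)/(4*h*(h^2 - 36))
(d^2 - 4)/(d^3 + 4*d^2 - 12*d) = (d + 2)/(d*(d + 6))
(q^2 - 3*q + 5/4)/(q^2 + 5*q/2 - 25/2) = (q - 1/2)/(q + 5)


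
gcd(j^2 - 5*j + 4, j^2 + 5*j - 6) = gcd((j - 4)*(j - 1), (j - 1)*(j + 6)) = j - 1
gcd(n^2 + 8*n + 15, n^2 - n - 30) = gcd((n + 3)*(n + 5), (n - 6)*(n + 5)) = n + 5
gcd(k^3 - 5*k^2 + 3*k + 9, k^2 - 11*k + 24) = k - 3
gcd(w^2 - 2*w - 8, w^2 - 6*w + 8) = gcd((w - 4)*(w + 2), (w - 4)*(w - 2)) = w - 4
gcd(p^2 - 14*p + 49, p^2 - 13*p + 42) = p - 7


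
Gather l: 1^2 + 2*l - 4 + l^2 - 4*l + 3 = l^2 - 2*l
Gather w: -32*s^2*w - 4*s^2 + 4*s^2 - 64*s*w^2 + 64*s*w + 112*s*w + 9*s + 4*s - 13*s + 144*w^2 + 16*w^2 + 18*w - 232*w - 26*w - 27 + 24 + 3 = w^2*(160 - 64*s) + w*(-32*s^2 + 176*s - 240)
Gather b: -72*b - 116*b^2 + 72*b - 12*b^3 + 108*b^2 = -12*b^3 - 8*b^2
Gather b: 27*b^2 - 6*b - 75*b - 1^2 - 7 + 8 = 27*b^2 - 81*b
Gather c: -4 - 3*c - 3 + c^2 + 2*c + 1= c^2 - c - 6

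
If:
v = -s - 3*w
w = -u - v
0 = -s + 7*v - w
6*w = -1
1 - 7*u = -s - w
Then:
No Solution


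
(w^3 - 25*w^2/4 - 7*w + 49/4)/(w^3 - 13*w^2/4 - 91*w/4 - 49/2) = (w - 1)/(w + 2)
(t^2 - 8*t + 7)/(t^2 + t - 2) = (t - 7)/(t + 2)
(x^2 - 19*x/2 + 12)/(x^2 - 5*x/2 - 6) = (-2*x^2 + 19*x - 24)/(-2*x^2 + 5*x + 12)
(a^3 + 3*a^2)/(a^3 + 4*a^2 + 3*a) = a/(a + 1)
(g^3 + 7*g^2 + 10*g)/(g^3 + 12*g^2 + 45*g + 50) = g/(g + 5)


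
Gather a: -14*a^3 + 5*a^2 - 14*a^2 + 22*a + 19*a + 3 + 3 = -14*a^3 - 9*a^2 + 41*a + 6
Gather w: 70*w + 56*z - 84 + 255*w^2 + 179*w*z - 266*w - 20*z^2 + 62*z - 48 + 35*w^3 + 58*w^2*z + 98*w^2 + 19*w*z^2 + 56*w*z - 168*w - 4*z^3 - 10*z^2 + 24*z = 35*w^3 + w^2*(58*z + 353) + w*(19*z^2 + 235*z - 364) - 4*z^3 - 30*z^2 + 142*z - 132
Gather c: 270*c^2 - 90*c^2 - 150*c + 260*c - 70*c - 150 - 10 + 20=180*c^2 + 40*c - 140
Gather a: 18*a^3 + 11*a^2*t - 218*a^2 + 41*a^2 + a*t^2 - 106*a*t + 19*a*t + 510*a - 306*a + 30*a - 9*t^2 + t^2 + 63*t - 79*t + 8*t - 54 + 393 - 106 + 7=18*a^3 + a^2*(11*t - 177) + a*(t^2 - 87*t + 234) - 8*t^2 - 8*t + 240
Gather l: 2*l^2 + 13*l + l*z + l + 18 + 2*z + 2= 2*l^2 + l*(z + 14) + 2*z + 20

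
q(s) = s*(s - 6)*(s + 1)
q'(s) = s*(s - 6) + s*(s + 1) + (s - 6)*(s + 1) = 3*s^2 - 10*s - 6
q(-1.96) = -14.98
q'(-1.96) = 25.12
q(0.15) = -1.01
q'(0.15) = -7.43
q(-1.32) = -3.09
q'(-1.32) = 12.43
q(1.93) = -23.02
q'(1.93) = -14.13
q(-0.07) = 0.40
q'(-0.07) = -5.29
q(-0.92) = 0.51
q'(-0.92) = 5.74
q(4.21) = -39.26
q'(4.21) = 5.07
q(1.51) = -17.02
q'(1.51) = -14.26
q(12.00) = 936.00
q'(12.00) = 306.00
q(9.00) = 270.00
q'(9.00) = 147.00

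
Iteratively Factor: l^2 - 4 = (l + 2)*(l - 2)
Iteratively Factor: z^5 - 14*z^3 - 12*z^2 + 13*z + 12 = (z + 1)*(z^4 - z^3 - 13*z^2 + z + 12) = (z - 1)*(z + 1)*(z^3 - 13*z - 12) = (z - 1)*(z + 1)*(z + 3)*(z^2 - 3*z - 4) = (z - 4)*(z - 1)*(z + 1)*(z + 3)*(z + 1)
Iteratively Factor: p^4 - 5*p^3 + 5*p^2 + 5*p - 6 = (p - 2)*(p^3 - 3*p^2 - p + 3) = (p - 3)*(p - 2)*(p^2 - 1) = (p - 3)*(p - 2)*(p + 1)*(p - 1)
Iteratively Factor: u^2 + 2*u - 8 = (u - 2)*(u + 4)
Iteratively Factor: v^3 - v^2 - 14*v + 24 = (v + 4)*(v^2 - 5*v + 6) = (v - 2)*(v + 4)*(v - 3)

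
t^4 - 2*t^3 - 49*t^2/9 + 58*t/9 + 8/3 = (t - 3)*(t - 4/3)*(t + 1/3)*(t + 2)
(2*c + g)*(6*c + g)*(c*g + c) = 12*c^3*g + 12*c^3 + 8*c^2*g^2 + 8*c^2*g + c*g^3 + c*g^2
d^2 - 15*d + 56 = (d - 8)*(d - 7)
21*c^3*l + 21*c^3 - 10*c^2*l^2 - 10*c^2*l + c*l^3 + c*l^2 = (-7*c + l)*(-3*c + l)*(c*l + c)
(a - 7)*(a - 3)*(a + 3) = a^3 - 7*a^2 - 9*a + 63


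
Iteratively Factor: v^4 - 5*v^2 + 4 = (v + 2)*(v^3 - 2*v^2 - v + 2) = (v - 2)*(v + 2)*(v^2 - 1) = (v - 2)*(v - 1)*(v + 2)*(v + 1)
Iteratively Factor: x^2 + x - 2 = (x - 1)*(x + 2)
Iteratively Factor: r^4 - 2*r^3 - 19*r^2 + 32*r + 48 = (r - 4)*(r^3 + 2*r^2 - 11*r - 12) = (r - 4)*(r - 3)*(r^2 + 5*r + 4) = (r - 4)*(r - 3)*(r + 1)*(r + 4)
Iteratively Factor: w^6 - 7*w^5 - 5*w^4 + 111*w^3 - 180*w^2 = (w + 4)*(w^5 - 11*w^4 + 39*w^3 - 45*w^2) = (w - 3)*(w + 4)*(w^4 - 8*w^3 + 15*w^2) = w*(w - 3)*(w + 4)*(w^3 - 8*w^2 + 15*w) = w*(w - 5)*(w - 3)*(w + 4)*(w^2 - 3*w) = w^2*(w - 5)*(w - 3)*(w + 4)*(w - 3)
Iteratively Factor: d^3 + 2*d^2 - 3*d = (d + 3)*(d^2 - d) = (d - 1)*(d + 3)*(d)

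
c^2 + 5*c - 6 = (c - 1)*(c + 6)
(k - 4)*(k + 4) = k^2 - 16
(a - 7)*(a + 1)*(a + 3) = a^3 - 3*a^2 - 25*a - 21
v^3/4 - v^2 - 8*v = v*(v/4 + 1)*(v - 8)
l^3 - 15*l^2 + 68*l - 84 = (l - 7)*(l - 6)*(l - 2)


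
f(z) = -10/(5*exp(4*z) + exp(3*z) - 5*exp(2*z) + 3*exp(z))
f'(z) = -10*(-20*exp(4*z) - 3*exp(3*z) + 10*exp(2*z) - 3*exp(z))/(5*exp(4*z) + exp(3*z) - 5*exp(2*z) + 3*exp(z))^2 = 10*(20*exp(3*z) + 3*exp(2*z) - 10*exp(z) + 3)*exp(-z)/(5*exp(3*z) + exp(2*z) - 5*exp(z) + 3)^2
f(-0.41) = -9.51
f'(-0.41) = 21.21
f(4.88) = -0.00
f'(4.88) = 0.00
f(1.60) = -0.00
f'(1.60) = 0.01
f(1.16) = -0.02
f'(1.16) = 0.08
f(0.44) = -0.39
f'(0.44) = 1.67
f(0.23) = -0.96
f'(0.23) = 4.08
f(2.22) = -0.00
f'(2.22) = 0.00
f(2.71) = -0.00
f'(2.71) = 0.00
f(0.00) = -2.50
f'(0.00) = 10.00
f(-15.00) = -10896730.13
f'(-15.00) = 10896724.57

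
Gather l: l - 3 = l - 3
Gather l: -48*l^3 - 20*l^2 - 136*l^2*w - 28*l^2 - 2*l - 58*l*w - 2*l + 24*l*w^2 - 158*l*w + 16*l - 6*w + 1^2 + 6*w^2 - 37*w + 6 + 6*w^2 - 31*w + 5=-48*l^3 + l^2*(-136*w - 48) + l*(24*w^2 - 216*w + 12) + 12*w^2 - 74*w + 12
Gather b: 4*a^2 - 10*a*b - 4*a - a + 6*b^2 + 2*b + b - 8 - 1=4*a^2 - 5*a + 6*b^2 + b*(3 - 10*a) - 9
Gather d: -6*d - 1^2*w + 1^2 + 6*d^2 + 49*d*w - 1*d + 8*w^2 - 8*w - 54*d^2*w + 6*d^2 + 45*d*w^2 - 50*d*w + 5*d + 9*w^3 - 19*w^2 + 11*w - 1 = d^2*(12 - 54*w) + d*(45*w^2 - w - 2) + 9*w^3 - 11*w^2 + 2*w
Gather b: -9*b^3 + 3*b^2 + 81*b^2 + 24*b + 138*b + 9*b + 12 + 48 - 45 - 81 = -9*b^3 + 84*b^2 + 171*b - 66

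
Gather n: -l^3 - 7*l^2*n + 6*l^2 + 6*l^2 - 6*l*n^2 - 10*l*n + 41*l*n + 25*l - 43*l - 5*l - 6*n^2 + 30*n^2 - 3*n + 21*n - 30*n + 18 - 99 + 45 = -l^3 + 12*l^2 - 23*l + n^2*(24 - 6*l) + n*(-7*l^2 + 31*l - 12) - 36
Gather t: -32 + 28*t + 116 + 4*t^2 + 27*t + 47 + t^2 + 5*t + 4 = 5*t^2 + 60*t + 135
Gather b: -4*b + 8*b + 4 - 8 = 4*b - 4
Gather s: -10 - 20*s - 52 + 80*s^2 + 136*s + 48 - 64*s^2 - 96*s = 16*s^2 + 20*s - 14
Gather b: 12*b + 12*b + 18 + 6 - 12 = 24*b + 12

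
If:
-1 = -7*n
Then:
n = 1/7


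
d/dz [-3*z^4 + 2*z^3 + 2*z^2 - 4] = 2*z*(-6*z^2 + 3*z + 2)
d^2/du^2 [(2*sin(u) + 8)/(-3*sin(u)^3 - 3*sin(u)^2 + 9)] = 2*(4*sin(u)^7 + 39*sin(u)^6 + 39*sin(u)^5 + sin(u)^4 + 60*sin(u)^3 - 12*sin(u)^2 - 81*sin(u) - 24)/(3*(sin(u)^3 + sin(u)^2 - 3)^3)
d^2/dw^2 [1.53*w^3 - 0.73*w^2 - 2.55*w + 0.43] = 9.18*w - 1.46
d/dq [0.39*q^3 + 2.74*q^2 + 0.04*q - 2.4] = 1.17*q^2 + 5.48*q + 0.04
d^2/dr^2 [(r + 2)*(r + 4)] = 2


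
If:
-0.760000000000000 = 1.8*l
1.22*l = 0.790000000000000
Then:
No Solution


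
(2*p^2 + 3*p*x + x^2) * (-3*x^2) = -6*p^2*x^2 - 9*p*x^3 - 3*x^4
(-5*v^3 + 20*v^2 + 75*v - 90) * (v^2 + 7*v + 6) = -5*v^5 - 15*v^4 + 185*v^3 + 555*v^2 - 180*v - 540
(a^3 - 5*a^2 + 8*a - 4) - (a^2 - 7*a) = a^3 - 6*a^2 + 15*a - 4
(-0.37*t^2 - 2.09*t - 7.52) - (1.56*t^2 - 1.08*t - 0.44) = -1.93*t^2 - 1.01*t - 7.08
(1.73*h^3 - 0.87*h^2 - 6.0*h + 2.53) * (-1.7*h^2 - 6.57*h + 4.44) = -2.941*h^5 - 9.8871*h^4 + 23.5971*h^3 + 31.2562*h^2 - 43.2621*h + 11.2332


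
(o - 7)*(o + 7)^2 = o^3 + 7*o^2 - 49*o - 343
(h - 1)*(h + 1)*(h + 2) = h^3 + 2*h^2 - h - 2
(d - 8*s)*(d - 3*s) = d^2 - 11*d*s + 24*s^2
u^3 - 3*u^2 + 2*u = u*(u - 2)*(u - 1)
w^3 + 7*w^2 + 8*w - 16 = (w - 1)*(w + 4)^2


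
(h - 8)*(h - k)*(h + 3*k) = h^3 + 2*h^2*k - 8*h^2 - 3*h*k^2 - 16*h*k + 24*k^2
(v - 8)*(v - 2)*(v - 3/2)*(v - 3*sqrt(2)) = v^4 - 23*v^3/2 - 3*sqrt(2)*v^3 + 31*v^2 + 69*sqrt(2)*v^2/2 - 93*sqrt(2)*v - 24*v + 72*sqrt(2)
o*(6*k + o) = 6*k*o + o^2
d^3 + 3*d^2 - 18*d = d*(d - 3)*(d + 6)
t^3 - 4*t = t*(t - 2)*(t + 2)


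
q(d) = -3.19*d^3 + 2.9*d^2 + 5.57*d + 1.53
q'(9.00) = -717.40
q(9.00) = -2038.95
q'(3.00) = -63.16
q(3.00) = -41.79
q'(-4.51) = -215.24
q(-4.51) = 328.03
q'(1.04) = 1.25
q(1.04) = 6.87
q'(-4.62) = -225.49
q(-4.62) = 352.26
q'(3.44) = -87.73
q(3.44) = -74.85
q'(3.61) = -98.21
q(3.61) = -90.65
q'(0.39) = 6.38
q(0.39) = 3.95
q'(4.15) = -135.18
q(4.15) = -153.41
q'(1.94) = -19.20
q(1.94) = -0.04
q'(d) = -9.57*d^2 + 5.8*d + 5.57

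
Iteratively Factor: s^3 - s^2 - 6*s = (s - 3)*(s^2 + 2*s) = (s - 3)*(s + 2)*(s)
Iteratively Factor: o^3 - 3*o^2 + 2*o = (o)*(o^2 - 3*o + 2) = o*(o - 2)*(o - 1)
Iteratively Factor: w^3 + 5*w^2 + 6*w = (w + 3)*(w^2 + 2*w) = (w + 2)*(w + 3)*(w)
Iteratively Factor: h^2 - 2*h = (h)*(h - 2)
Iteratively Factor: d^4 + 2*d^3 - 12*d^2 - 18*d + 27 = (d - 1)*(d^3 + 3*d^2 - 9*d - 27) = (d - 1)*(d + 3)*(d^2 - 9) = (d - 1)*(d + 3)^2*(d - 3)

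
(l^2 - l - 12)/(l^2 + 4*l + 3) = (l - 4)/(l + 1)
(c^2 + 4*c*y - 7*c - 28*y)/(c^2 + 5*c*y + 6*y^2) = (c^2 + 4*c*y - 7*c - 28*y)/(c^2 + 5*c*y + 6*y^2)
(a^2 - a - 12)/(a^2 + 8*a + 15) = (a - 4)/(a + 5)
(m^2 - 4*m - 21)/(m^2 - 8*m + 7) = (m + 3)/(m - 1)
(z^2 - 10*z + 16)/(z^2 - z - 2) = (z - 8)/(z + 1)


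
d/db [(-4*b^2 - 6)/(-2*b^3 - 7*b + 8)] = 2*(4*b*(2*b^3 + 7*b - 8) - (2*b^2 + 3)*(6*b^2 + 7))/(2*b^3 + 7*b - 8)^2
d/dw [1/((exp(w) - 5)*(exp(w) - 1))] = 2*(3 - exp(w))*exp(w)/(exp(4*w) - 12*exp(3*w) + 46*exp(2*w) - 60*exp(w) + 25)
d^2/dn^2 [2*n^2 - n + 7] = 4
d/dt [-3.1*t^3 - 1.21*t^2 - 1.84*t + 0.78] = -9.3*t^2 - 2.42*t - 1.84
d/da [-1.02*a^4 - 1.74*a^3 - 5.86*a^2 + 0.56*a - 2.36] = -4.08*a^3 - 5.22*a^2 - 11.72*a + 0.56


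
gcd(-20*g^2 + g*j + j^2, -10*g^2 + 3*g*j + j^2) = 5*g + j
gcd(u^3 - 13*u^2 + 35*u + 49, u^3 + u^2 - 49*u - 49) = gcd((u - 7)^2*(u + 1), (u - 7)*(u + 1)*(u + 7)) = u^2 - 6*u - 7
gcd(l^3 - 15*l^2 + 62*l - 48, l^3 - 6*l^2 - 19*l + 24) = l^2 - 9*l + 8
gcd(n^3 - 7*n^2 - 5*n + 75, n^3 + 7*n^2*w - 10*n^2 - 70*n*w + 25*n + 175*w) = n^2 - 10*n + 25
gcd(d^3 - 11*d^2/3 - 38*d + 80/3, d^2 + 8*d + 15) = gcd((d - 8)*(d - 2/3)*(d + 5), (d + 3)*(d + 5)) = d + 5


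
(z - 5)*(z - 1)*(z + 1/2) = z^3 - 11*z^2/2 + 2*z + 5/2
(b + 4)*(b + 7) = b^2 + 11*b + 28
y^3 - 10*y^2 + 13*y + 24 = (y - 8)*(y - 3)*(y + 1)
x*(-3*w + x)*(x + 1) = -3*w*x^2 - 3*w*x + x^3 + x^2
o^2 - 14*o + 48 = (o - 8)*(o - 6)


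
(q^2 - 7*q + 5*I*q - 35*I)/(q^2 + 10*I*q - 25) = (q - 7)/(q + 5*I)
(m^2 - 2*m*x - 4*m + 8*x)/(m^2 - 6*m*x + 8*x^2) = (4 - m)/(-m + 4*x)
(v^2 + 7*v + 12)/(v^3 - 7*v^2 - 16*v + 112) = (v + 3)/(v^2 - 11*v + 28)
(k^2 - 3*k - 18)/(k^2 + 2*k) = (k^2 - 3*k - 18)/(k*(k + 2))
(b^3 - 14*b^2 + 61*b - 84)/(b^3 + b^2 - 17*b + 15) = (b^2 - 11*b + 28)/(b^2 + 4*b - 5)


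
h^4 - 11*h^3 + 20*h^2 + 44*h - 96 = (h - 8)*(h - 3)*(h - 2)*(h + 2)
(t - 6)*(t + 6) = t^2 - 36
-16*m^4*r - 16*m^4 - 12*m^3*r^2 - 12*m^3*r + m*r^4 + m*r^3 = (-4*m + r)*(2*m + r)^2*(m*r + m)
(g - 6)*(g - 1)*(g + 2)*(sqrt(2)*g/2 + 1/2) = sqrt(2)*g^4/2 - 5*sqrt(2)*g^3/2 + g^3/2 - 4*sqrt(2)*g^2 - 5*g^2/2 - 4*g + 6*sqrt(2)*g + 6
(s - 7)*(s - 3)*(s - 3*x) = s^3 - 3*s^2*x - 10*s^2 + 30*s*x + 21*s - 63*x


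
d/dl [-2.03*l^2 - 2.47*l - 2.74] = -4.06*l - 2.47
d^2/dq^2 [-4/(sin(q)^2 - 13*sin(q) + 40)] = 4*(4*sin(q)^4 - 39*sin(q)^3 + 3*sin(q)^2 + 598*sin(q) - 258)/(sin(q)^2 - 13*sin(q) + 40)^3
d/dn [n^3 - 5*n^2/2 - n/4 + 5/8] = 3*n^2 - 5*n - 1/4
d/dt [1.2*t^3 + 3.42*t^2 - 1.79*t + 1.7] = 3.6*t^2 + 6.84*t - 1.79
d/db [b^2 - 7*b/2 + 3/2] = 2*b - 7/2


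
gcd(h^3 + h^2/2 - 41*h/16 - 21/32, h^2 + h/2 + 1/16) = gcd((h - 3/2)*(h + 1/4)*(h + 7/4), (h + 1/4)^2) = h + 1/4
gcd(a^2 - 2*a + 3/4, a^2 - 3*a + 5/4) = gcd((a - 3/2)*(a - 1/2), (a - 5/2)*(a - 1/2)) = a - 1/2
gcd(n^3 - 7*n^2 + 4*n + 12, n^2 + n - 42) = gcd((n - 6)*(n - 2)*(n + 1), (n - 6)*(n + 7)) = n - 6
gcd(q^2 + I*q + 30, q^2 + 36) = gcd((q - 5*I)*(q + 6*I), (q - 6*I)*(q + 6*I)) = q + 6*I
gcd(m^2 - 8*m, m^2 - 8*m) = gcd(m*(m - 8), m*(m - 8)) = m^2 - 8*m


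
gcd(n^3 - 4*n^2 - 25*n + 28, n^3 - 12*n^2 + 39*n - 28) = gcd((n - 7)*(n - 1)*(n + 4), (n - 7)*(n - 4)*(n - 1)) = n^2 - 8*n + 7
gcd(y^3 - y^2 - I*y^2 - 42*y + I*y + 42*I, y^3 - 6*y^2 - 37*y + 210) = y^2 - y - 42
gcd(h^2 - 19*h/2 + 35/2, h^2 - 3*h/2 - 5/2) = h - 5/2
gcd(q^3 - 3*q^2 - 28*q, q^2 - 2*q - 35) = q - 7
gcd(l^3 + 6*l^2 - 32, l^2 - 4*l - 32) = l + 4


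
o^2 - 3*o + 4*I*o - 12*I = (o - 3)*(o + 4*I)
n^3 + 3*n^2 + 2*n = n*(n + 1)*(n + 2)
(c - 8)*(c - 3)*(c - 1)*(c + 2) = c^4 - 10*c^3 + 11*c^2 + 46*c - 48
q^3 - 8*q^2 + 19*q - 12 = (q - 4)*(q - 3)*(q - 1)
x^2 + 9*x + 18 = (x + 3)*(x + 6)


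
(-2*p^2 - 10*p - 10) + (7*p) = -2*p^2 - 3*p - 10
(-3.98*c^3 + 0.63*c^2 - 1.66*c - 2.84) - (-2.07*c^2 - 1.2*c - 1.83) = -3.98*c^3 + 2.7*c^2 - 0.46*c - 1.01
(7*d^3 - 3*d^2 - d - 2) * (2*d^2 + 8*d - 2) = 14*d^5 + 50*d^4 - 40*d^3 - 6*d^2 - 14*d + 4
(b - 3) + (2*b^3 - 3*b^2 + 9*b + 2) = 2*b^3 - 3*b^2 + 10*b - 1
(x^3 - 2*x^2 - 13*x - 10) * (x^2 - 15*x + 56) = x^5 - 17*x^4 + 73*x^3 + 73*x^2 - 578*x - 560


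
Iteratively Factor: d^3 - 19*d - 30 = (d + 2)*(d^2 - 2*d - 15) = (d - 5)*(d + 2)*(d + 3)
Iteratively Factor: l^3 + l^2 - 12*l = (l - 3)*(l^2 + 4*l) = l*(l - 3)*(l + 4)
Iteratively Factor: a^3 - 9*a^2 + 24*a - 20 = (a - 5)*(a^2 - 4*a + 4) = (a - 5)*(a - 2)*(a - 2)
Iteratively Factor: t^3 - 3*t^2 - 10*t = (t - 5)*(t^2 + 2*t) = t*(t - 5)*(t + 2)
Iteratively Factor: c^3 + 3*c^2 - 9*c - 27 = (c + 3)*(c^2 - 9) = (c + 3)^2*(c - 3)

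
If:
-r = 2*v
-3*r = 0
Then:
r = 0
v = 0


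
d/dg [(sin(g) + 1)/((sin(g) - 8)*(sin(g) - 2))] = (-2*sin(g) + cos(g)^2 + 25)*cos(g)/((sin(g) - 8)^2*(sin(g) - 2)^2)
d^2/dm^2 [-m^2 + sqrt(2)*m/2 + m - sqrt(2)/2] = -2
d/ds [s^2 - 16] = 2*s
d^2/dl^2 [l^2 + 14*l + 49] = 2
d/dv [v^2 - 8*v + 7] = 2*v - 8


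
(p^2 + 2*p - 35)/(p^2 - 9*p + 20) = (p + 7)/(p - 4)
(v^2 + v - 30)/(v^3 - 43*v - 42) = (v - 5)/(v^2 - 6*v - 7)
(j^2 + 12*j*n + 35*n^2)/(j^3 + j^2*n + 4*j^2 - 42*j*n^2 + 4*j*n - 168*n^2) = (j + 5*n)/(j^2 - 6*j*n + 4*j - 24*n)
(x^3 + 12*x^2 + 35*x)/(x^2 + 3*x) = (x^2 + 12*x + 35)/(x + 3)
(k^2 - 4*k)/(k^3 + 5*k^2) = (k - 4)/(k*(k + 5))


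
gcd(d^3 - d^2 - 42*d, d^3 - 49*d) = d^2 - 7*d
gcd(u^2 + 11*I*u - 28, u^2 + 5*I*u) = 1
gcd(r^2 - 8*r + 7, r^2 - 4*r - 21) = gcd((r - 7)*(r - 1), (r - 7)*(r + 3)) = r - 7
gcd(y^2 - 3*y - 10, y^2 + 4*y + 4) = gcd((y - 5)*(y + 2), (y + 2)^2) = y + 2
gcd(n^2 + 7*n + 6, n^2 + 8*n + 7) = n + 1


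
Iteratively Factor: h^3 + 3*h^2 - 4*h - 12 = (h - 2)*(h^2 + 5*h + 6) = (h - 2)*(h + 2)*(h + 3)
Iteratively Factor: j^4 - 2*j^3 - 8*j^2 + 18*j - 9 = (j - 3)*(j^3 + j^2 - 5*j + 3) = (j - 3)*(j - 1)*(j^2 + 2*j - 3) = (j - 3)*(j - 1)*(j + 3)*(j - 1)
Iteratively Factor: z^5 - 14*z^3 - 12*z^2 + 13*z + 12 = (z + 3)*(z^4 - 3*z^3 - 5*z^2 + 3*z + 4) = (z + 1)*(z + 3)*(z^3 - 4*z^2 - z + 4) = (z + 1)^2*(z + 3)*(z^2 - 5*z + 4) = (z - 4)*(z + 1)^2*(z + 3)*(z - 1)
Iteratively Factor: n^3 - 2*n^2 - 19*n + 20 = (n - 1)*(n^2 - n - 20) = (n - 5)*(n - 1)*(n + 4)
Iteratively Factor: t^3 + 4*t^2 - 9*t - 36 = (t - 3)*(t^2 + 7*t + 12) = (t - 3)*(t + 3)*(t + 4)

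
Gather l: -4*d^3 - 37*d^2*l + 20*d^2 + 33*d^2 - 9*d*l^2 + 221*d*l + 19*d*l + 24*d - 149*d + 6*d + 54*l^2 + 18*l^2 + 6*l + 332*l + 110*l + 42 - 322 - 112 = -4*d^3 + 53*d^2 - 119*d + l^2*(72 - 9*d) + l*(-37*d^2 + 240*d + 448) - 392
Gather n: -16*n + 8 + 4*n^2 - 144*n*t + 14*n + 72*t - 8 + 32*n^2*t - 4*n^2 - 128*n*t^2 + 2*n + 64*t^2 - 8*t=32*n^2*t + n*(-128*t^2 - 144*t) + 64*t^2 + 64*t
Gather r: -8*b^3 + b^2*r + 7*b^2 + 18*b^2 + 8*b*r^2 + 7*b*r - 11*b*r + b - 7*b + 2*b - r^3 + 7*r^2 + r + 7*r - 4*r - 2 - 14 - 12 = -8*b^3 + 25*b^2 - 4*b - r^3 + r^2*(8*b + 7) + r*(b^2 - 4*b + 4) - 28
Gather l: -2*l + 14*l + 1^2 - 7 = 12*l - 6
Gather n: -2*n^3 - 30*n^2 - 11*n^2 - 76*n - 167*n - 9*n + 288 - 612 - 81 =-2*n^3 - 41*n^2 - 252*n - 405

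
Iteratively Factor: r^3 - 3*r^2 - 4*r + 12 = (r + 2)*(r^2 - 5*r + 6) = (r - 2)*(r + 2)*(r - 3)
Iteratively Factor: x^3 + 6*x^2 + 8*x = (x + 2)*(x^2 + 4*x) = (x + 2)*(x + 4)*(x)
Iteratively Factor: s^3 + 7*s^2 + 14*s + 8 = (s + 2)*(s^2 + 5*s + 4) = (s + 2)*(s + 4)*(s + 1)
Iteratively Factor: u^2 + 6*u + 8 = (u + 4)*(u + 2)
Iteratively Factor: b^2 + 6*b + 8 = (b + 2)*(b + 4)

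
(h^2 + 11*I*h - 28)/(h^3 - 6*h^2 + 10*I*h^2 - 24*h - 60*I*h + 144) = (h + 7*I)/(h^2 + 6*h*(-1 + I) - 36*I)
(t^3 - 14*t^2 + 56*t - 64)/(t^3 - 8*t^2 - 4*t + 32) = (t - 4)/(t + 2)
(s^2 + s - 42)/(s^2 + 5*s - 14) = (s - 6)/(s - 2)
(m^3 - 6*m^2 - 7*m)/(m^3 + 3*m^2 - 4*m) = (m^2 - 6*m - 7)/(m^2 + 3*m - 4)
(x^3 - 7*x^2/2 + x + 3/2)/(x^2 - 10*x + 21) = (2*x^2 - x - 1)/(2*(x - 7))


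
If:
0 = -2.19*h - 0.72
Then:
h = -0.33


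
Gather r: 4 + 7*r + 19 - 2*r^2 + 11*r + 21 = -2*r^2 + 18*r + 44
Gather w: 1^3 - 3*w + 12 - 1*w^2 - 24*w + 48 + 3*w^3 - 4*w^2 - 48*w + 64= 3*w^3 - 5*w^2 - 75*w + 125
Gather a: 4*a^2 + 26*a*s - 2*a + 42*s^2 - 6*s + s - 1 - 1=4*a^2 + a*(26*s - 2) + 42*s^2 - 5*s - 2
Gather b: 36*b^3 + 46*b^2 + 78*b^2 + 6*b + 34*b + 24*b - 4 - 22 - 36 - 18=36*b^3 + 124*b^2 + 64*b - 80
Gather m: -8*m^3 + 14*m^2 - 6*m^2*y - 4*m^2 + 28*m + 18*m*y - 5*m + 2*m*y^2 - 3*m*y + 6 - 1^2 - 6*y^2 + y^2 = -8*m^3 + m^2*(10 - 6*y) + m*(2*y^2 + 15*y + 23) - 5*y^2 + 5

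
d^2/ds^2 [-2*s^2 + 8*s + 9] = -4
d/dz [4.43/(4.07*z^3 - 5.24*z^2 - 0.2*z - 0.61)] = (-54.0903*z^2 + 46.4264*z + 0.886)/(-4.07*z^3 + 5.24*z^2 + 0.2*z + 0.61)^2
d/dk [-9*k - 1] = -9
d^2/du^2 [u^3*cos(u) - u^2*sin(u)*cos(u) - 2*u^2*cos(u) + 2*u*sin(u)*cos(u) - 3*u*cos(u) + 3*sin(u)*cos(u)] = -u^3*cos(u) - 6*u^2*sin(u) + 2*u^2*sin(2*u) + 2*u^2*cos(u) + 8*u*sin(u) - 4*sqrt(2)*u*sin(2*u + pi/4) + 9*u*cos(u) + 6*sin(u) - 7*sin(2*u) - 4*cos(u) + 4*cos(2*u)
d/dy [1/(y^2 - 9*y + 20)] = (9 - 2*y)/(y^2 - 9*y + 20)^2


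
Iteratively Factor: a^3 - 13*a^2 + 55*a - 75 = (a - 3)*(a^2 - 10*a + 25) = (a - 5)*(a - 3)*(a - 5)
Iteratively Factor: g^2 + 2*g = (g)*(g + 2)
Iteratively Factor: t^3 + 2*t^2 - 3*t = (t)*(t^2 + 2*t - 3) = t*(t + 3)*(t - 1)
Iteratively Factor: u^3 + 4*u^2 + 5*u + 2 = (u + 1)*(u^2 + 3*u + 2) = (u + 1)*(u + 2)*(u + 1)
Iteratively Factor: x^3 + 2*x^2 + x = (x)*(x^2 + 2*x + 1) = x*(x + 1)*(x + 1)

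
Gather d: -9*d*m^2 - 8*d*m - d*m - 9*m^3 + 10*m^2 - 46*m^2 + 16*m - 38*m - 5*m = d*(-9*m^2 - 9*m) - 9*m^3 - 36*m^2 - 27*m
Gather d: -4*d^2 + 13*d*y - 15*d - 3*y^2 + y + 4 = -4*d^2 + d*(13*y - 15) - 3*y^2 + y + 4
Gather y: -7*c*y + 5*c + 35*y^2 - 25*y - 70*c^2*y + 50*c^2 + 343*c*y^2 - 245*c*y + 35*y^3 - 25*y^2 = 50*c^2 + 5*c + 35*y^3 + y^2*(343*c + 10) + y*(-70*c^2 - 252*c - 25)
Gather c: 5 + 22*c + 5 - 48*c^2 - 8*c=-48*c^2 + 14*c + 10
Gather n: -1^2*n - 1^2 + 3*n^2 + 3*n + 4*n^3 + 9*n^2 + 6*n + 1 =4*n^3 + 12*n^2 + 8*n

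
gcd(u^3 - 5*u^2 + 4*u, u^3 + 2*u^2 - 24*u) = u^2 - 4*u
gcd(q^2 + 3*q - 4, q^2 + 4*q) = q + 4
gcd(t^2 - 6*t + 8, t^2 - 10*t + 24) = t - 4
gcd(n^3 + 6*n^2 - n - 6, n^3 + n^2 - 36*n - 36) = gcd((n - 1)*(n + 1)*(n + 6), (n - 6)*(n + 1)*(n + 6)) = n^2 + 7*n + 6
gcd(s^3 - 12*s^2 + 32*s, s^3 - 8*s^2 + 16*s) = s^2 - 4*s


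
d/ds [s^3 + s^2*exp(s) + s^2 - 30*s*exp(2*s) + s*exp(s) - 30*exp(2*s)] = s^2*exp(s) + 3*s^2 - 60*s*exp(2*s) + 3*s*exp(s) + 2*s - 90*exp(2*s) + exp(s)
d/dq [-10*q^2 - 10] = -20*q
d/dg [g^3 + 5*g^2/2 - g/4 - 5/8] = 3*g^2 + 5*g - 1/4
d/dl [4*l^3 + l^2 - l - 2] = 12*l^2 + 2*l - 1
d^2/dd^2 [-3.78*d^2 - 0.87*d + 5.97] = -7.56000000000000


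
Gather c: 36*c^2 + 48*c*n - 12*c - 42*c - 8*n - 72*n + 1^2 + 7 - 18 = 36*c^2 + c*(48*n - 54) - 80*n - 10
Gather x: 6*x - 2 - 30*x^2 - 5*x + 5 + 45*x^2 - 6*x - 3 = 15*x^2 - 5*x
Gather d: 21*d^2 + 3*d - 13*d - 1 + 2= 21*d^2 - 10*d + 1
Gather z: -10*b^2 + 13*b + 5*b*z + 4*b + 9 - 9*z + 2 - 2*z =-10*b^2 + 17*b + z*(5*b - 11) + 11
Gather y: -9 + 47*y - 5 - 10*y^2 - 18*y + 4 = -10*y^2 + 29*y - 10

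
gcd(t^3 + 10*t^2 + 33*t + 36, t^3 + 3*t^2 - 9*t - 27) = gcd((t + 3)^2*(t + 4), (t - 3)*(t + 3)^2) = t^2 + 6*t + 9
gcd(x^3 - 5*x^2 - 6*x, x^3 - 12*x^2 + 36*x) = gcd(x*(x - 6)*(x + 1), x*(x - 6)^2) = x^2 - 6*x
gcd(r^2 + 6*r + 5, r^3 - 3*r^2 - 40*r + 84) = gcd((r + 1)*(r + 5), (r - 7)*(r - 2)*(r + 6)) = 1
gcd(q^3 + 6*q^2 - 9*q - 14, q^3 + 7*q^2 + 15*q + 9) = q + 1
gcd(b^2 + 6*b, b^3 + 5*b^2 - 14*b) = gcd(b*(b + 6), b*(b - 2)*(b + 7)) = b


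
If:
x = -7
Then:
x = -7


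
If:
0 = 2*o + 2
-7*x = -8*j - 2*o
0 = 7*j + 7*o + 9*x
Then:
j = 67/121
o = -1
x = 42/121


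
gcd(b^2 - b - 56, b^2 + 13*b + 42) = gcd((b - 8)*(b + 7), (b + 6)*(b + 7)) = b + 7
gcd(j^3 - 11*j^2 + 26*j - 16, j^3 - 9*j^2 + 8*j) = j^2 - 9*j + 8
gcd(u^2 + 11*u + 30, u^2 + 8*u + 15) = u + 5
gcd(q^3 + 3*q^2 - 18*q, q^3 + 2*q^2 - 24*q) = q^2 + 6*q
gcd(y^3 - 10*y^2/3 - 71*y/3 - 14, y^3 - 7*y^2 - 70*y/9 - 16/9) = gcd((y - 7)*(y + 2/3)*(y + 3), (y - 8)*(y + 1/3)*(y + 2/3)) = y + 2/3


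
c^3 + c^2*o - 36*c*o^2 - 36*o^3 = (c - 6*o)*(c + o)*(c + 6*o)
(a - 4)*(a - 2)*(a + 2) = a^3 - 4*a^2 - 4*a + 16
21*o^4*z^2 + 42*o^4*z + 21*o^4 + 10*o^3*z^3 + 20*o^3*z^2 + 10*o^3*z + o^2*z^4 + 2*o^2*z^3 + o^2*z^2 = (3*o + z)*(7*o + z)*(o*z + o)^2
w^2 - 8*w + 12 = (w - 6)*(w - 2)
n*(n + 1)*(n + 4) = n^3 + 5*n^2 + 4*n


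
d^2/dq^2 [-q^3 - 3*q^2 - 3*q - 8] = -6*q - 6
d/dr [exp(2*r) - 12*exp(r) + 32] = 2*(exp(r) - 6)*exp(r)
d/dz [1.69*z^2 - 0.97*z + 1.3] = 3.38*z - 0.97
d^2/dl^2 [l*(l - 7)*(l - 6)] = 6*l - 26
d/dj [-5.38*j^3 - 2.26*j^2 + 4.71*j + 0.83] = -16.14*j^2 - 4.52*j + 4.71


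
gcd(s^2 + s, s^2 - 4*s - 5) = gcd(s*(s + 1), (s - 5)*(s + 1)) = s + 1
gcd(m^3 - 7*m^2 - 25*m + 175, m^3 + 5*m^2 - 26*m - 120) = m - 5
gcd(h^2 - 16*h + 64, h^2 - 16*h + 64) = h^2 - 16*h + 64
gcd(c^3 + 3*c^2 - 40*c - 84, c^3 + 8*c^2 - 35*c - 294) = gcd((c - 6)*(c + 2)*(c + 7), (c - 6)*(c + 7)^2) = c^2 + c - 42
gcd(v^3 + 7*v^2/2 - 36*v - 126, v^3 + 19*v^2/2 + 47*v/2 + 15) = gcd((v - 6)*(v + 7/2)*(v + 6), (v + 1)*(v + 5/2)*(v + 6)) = v + 6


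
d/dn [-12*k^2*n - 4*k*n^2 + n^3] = -12*k^2 - 8*k*n + 3*n^2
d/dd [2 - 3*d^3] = -9*d^2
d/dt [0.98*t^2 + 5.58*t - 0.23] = 1.96*t + 5.58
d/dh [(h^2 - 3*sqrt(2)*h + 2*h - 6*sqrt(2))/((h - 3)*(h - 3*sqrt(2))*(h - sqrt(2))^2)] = (-2*h^4 - 3*h^3 + 12*sqrt(2)*h^3 - 24*h^2 + 23*sqrt(2)*h^2 - 114*h - 72*sqrt(2)*h + 90*sqrt(2) + 216)/(h^7 - 9*sqrt(2)*h^6 - 6*h^6 + 69*h^5 + 54*sqrt(2)*h^5 - 360*h^4 - 173*sqrt(2)*h^4 + 672*h^3 + 552*sqrt(2)*h^3 - 864*sqrt(2)*h^2 - 792*h^2 + 216*sqrt(2)*h + 1188*h - 324*sqrt(2))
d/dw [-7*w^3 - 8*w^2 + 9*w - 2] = -21*w^2 - 16*w + 9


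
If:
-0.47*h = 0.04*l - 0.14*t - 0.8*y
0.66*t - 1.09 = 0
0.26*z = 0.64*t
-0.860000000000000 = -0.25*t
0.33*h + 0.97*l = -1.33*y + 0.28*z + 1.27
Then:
No Solution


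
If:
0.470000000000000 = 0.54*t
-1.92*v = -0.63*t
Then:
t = 0.87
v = 0.29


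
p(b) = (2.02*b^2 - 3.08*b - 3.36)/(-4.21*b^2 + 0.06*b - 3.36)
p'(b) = (4.04*b - 3.08)/(-4.21*b^2 + 0.06*b - 3.36) + (8.42*b - 0.06)*(2.02*b^2 - 3.08*b - 3.36)/(-4.21*b^2 + 0.06*b - 3.36)^2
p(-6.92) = -0.56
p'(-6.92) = -0.01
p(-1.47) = -0.44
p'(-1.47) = 0.28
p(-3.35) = -0.58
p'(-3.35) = 0.00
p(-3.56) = -0.58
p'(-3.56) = -0.00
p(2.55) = -0.06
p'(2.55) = -0.19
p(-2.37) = -0.56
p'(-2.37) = 0.05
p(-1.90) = -0.52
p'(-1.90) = 0.13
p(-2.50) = -0.57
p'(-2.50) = 0.04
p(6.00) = -0.33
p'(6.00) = -0.03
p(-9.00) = -0.55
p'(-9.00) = -0.01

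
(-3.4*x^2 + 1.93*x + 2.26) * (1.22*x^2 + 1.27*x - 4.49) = -4.148*x^4 - 1.9634*x^3 + 20.4743*x^2 - 5.7955*x - 10.1474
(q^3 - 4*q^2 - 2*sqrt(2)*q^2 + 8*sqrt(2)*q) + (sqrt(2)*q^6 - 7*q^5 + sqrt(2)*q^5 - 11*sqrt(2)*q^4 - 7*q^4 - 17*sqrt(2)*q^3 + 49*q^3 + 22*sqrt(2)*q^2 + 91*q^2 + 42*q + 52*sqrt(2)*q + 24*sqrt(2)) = sqrt(2)*q^6 - 7*q^5 + sqrt(2)*q^5 - 11*sqrt(2)*q^4 - 7*q^4 - 17*sqrt(2)*q^3 + 50*q^3 + 20*sqrt(2)*q^2 + 87*q^2 + 42*q + 60*sqrt(2)*q + 24*sqrt(2)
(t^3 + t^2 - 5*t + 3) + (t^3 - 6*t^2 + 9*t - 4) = 2*t^3 - 5*t^2 + 4*t - 1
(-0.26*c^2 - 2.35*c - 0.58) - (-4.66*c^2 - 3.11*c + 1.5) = 4.4*c^2 + 0.76*c - 2.08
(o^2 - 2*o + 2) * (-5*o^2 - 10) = -5*o^4 + 10*o^3 - 20*o^2 + 20*o - 20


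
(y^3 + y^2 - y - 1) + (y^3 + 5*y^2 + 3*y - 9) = 2*y^3 + 6*y^2 + 2*y - 10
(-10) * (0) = 0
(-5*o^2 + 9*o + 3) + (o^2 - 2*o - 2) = -4*o^2 + 7*o + 1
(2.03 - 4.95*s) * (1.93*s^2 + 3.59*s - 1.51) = -9.5535*s^3 - 13.8526*s^2 + 14.7622*s - 3.0653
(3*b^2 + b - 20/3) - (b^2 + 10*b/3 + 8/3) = 2*b^2 - 7*b/3 - 28/3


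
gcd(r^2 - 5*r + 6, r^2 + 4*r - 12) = r - 2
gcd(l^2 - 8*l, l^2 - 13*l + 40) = l - 8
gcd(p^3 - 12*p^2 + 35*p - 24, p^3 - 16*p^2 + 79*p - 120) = p^2 - 11*p + 24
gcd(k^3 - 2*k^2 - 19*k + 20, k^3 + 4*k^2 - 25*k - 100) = k^2 - k - 20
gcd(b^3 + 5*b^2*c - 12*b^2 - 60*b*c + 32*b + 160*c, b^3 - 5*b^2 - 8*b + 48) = b - 4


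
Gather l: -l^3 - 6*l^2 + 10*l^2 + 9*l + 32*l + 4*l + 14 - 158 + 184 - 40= -l^3 + 4*l^2 + 45*l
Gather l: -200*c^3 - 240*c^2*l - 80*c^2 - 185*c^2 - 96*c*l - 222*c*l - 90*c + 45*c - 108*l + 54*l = -200*c^3 - 265*c^2 - 45*c + l*(-240*c^2 - 318*c - 54)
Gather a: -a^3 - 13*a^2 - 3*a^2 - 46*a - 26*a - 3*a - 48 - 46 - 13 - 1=-a^3 - 16*a^2 - 75*a - 108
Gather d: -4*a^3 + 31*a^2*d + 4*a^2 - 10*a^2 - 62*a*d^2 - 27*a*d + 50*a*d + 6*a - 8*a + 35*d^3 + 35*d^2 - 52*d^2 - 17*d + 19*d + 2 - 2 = -4*a^3 - 6*a^2 - 2*a + 35*d^3 + d^2*(-62*a - 17) + d*(31*a^2 + 23*a + 2)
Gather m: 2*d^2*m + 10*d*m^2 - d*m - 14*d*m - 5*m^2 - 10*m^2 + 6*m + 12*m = m^2*(10*d - 15) + m*(2*d^2 - 15*d + 18)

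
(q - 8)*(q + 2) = q^2 - 6*q - 16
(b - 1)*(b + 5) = b^2 + 4*b - 5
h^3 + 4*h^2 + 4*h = h*(h + 2)^2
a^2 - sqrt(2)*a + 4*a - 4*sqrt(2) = (a + 4)*(a - sqrt(2))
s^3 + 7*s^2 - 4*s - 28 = (s - 2)*(s + 2)*(s + 7)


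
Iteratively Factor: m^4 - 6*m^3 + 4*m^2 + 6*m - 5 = (m - 1)*(m^3 - 5*m^2 - m + 5) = (m - 1)*(m + 1)*(m^2 - 6*m + 5) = (m - 5)*(m - 1)*(m + 1)*(m - 1)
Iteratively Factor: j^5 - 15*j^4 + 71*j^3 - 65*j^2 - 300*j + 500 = (j - 2)*(j^4 - 13*j^3 + 45*j^2 + 25*j - 250) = (j - 2)*(j + 2)*(j^3 - 15*j^2 + 75*j - 125) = (j - 5)*(j - 2)*(j + 2)*(j^2 - 10*j + 25) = (j - 5)^2*(j - 2)*(j + 2)*(j - 5)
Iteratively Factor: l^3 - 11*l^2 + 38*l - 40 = (l - 4)*(l^2 - 7*l + 10) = (l - 4)*(l - 2)*(l - 5)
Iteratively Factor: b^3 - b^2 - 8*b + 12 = (b - 2)*(b^2 + b - 6) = (b - 2)^2*(b + 3)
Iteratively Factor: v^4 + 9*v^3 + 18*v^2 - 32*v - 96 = (v + 4)*(v^3 + 5*v^2 - 2*v - 24) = (v + 3)*(v + 4)*(v^2 + 2*v - 8) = (v + 3)*(v + 4)^2*(v - 2)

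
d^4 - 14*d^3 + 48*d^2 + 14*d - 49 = (d - 7)^2*(d - 1)*(d + 1)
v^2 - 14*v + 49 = (v - 7)^2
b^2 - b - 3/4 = (b - 3/2)*(b + 1/2)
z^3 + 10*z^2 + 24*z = z*(z + 4)*(z + 6)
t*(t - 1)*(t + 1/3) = t^3 - 2*t^2/3 - t/3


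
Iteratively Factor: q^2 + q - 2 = (q + 2)*(q - 1)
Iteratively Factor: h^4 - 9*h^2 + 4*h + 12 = (h + 3)*(h^3 - 3*h^2 + 4) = (h - 2)*(h + 3)*(h^2 - h - 2) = (h - 2)^2*(h + 3)*(h + 1)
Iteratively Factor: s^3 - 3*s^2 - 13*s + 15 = (s - 1)*(s^2 - 2*s - 15) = (s - 5)*(s - 1)*(s + 3)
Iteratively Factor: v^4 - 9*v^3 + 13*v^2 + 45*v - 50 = (v + 2)*(v^3 - 11*v^2 + 35*v - 25) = (v - 5)*(v + 2)*(v^2 - 6*v + 5) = (v - 5)*(v - 1)*(v + 2)*(v - 5)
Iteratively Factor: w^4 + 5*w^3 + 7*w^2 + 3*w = (w + 3)*(w^3 + 2*w^2 + w) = (w + 1)*(w + 3)*(w^2 + w) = (w + 1)^2*(w + 3)*(w)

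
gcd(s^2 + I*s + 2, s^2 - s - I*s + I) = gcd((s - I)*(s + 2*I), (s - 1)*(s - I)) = s - I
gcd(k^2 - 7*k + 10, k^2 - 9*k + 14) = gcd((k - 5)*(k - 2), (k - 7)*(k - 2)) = k - 2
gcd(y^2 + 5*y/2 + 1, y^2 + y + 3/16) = 1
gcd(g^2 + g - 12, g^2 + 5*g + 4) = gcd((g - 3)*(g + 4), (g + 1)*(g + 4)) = g + 4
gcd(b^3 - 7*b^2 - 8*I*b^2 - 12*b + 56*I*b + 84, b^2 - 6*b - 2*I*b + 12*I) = b - 2*I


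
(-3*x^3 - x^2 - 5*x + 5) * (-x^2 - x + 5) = 3*x^5 + 4*x^4 - 9*x^3 - 5*x^2 - 30*x + 25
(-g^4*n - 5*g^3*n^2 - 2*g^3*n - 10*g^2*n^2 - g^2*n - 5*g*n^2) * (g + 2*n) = -g^5*n - 7*g^4*n^2 - 2*g^4*n - 10*g^3*n^3 - 14*g^3*n^2 - g^3*n - 20*g^2*n^3 - 7*g^2*n^2 - 10*g*n^3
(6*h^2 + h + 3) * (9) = 54*h^2 + 9*h + 27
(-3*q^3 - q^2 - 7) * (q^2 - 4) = -3*q^5 - q^4 + 12*q^3 - 3*q^2 + 28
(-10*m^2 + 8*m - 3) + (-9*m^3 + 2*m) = -9*m^3 - 10*m^2 + 10*m - 3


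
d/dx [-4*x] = -4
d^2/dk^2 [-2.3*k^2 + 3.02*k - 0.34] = -4.60000000000000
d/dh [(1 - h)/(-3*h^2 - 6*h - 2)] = (3*h^2 + 6*h - 6*(h - 1)*(h + 1) + 2)/(3*h^2 + 6*h + 2)^2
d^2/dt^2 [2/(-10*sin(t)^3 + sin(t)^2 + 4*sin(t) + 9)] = 4*((-7*sin(t) + 45*sin(3*t) - 4*cos(2*t))*(-10*sin(t)^3 + sin(t)^2 + 4*sin(t) + 9)/4 + 4*(-15*sin(t)^2 + sin(t) + 2)^2*cos(t)^2)/(-10*sin(t)^3 + sin(t)^2 + 4*sin(t) + 9)^3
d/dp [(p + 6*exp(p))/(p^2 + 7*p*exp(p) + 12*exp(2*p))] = (-(p + 6*exp(p))*(7*p*exp(p) + 2*p + 24*exp(2*p) + 7*exp(p)) + (6*exp(p) + 1)*(p^2 + 7*p*exp(p) + 12*exp(2*p)))/(p^2 + 7*p*exp(p) + 12*exp(2*p))^2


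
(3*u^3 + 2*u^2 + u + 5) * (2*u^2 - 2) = 6*u^5 + 4*u^4 - 4*u^3 + 6*u^2 - 2*u - 10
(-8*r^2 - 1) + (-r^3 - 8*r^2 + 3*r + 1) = -r^3 - 16*r^2 + 3*r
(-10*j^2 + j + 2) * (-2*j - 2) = 20*j^3 + 18*j^2 - 6*j - 4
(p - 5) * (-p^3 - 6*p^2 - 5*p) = -p^4 - p^3 + 25*p^2 + 25*p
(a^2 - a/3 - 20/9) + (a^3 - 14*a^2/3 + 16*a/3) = a^3 - 11*a^2/3 + 5*a - 20/9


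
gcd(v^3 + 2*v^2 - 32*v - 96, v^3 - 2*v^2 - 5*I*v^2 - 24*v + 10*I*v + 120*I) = v^2 - 2*v - 24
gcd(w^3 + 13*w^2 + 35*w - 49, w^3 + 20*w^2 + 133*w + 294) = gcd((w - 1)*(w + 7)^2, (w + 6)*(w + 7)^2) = w^2 + 14*w + 49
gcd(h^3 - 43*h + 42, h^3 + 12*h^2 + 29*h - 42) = h^2 + 6*h - 7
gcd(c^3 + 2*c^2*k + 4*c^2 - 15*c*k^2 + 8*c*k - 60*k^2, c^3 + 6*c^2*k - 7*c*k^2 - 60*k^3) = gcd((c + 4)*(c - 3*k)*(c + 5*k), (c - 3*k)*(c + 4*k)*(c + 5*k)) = c^2 + 2*c*k - 15*k^2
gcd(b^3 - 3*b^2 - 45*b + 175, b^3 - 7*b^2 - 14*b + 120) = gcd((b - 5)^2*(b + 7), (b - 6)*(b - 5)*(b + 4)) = b - 5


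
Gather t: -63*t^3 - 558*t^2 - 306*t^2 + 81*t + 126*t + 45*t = -63*t^3 - 864*t^2 + 252*t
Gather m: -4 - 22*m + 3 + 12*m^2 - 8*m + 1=12*m^2 - 30*m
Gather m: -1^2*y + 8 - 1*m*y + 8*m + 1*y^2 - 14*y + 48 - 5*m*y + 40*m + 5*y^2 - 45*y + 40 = m*(48 - 6*y) + 6*y^2 - 60*y + 96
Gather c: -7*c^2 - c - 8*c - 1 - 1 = -7*c^2 - 9*c - 2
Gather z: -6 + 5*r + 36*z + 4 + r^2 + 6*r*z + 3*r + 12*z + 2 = r^2 + 8*r + z*(6*r + 48)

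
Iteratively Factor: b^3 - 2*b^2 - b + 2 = (b + 1)*(b^2 - 3*b + 2) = (b - 1)*(b + 1)*(b - 2)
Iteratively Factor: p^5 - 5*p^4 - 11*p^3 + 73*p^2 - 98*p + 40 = (p - 1)*(p^4 - 4*p^3 - 15*p^2 + 58*p - 40) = (p - 2)*(p - 1)*(p^3 - 2*p^2 - 19*p + 20) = (p - 2)*(p - 1)^2*(p^2 - p - 20) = (p - 2)*(p - 1)^2*(p + 4)*(p - 5)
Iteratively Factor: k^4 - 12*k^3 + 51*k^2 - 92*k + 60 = (k - 2)*(k^3 - 10*k^2 + 31*k - 30) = (k - 2)^2*(k^2 - 8*k + 15) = (k - 3)*(k - 2)^2*(k - 5)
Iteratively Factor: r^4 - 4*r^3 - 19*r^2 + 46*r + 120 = (r + 2)*(r^3 - 6*r^2 - 7*r + 60) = (r + 2)*(r + 3)*(r^2 - 9*r + 20) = (r - 5)*(r + 2)*(r + 3)*(r - 4)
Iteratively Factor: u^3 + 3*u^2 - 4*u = (u - 1)*(u^2 + 4*u) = (u - 1)*(u + 4)*(u)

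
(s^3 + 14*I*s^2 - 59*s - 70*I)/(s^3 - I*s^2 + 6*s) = (s^2 + 12*I*s - 35)/(s*(s - 3*I))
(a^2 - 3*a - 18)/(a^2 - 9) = (a - 6)/(a - 3)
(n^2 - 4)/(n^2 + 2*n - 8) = (n + 2)/(n + 4)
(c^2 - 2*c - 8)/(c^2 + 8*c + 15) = (c^2 - 2*c - 8)/(c^2 + 8*c + 15)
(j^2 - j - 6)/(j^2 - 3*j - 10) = (j - 3)/(j - 5)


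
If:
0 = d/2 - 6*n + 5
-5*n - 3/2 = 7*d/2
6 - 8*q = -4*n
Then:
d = -68/47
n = 67/94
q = 52/47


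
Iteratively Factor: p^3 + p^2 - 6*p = (p + 3)*(p^2 - 2*p) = (p - 2)*(p + 3)*(p)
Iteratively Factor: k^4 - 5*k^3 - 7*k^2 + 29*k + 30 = (k + 2)*(k^3 - 7*k^2 + 7*k + 15) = (k - 5)*(k + 2)*(k^2 - 2*k - 3) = (k - 5)*(k - 3)*(k + 2)*(k + 1)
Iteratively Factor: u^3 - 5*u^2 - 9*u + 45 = (u + 3)*(u^2 - 8*u + 15) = (u - 5)*(u + 3)*(u - 3)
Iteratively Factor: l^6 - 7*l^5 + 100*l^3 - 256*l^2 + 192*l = (l - 4)*(l^5 - 3*l^4 - 12*l^3 + 52*l^2 - 48*l) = (l - 4)*(l - 2)*(l^4 - l^3 - 14*l^2 + 24*l) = (l - 4)*(l - 3)*(l - 2)*(l^3 + 2*l^2 - 8*l) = (l - 4)*(l - 3)*(l - 2)^2*(l^2 + 4*l) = (l - 4)*(l - 3)*(l - 2)^2*(l + 4)*(l)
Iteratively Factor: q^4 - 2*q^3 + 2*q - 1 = (q - 1)*(q^3 - q^2 - q + 1) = (q - 1)*(q + 1)*(q^2 - 2*q + 1) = (q - 1)^2*(q + 1)*(q - 1)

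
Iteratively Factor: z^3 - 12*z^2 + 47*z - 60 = (z - 3)*(z^2 - 9*z + 20) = (z - 5)*(z - 3)*(z - 4)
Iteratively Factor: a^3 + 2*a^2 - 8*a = (a - 2)*(a^2 + 4*a) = (a - 2)*(a + 4)*(a)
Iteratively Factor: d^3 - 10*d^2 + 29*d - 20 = (d - 1)*(d^2 - 9*d + 20) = (d - 5)*(d - 1)*(d - 4)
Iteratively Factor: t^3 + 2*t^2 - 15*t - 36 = (t - 4)*(t^2 + 6*t + 9) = (t - 4)*(t + 3)*(t + 3)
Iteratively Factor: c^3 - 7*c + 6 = (c - 2)*(c^2 + 2*c - 3) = (c - 2)*(c + 3)*(c - 1)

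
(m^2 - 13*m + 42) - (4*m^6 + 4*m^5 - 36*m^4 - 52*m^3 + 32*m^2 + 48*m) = -4*m^6 - 4*m^5 + 36*m^4 + 52*m^3 - 31*m^2 - 61*m + 42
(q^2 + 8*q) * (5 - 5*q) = -5*q^3 - 35*q^2 + 40*q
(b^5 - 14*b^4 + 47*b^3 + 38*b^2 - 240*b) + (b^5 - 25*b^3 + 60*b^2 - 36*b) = 2*b^5 - 14*b^4 + 22*b^3 + 98*b^2 - 276*b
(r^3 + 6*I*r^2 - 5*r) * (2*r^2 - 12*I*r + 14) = 2*r^5 + 76*r^3 + 144*I*r^2 - 70*r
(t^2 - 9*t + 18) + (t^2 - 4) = 2*t^2 - 9*t + 14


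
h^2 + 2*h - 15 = (h - 3)*(h + 5)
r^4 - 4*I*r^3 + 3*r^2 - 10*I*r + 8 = (r - 4*I)*(r - 2*I)*(r + I)^2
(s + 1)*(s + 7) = s^2 + 8*s + 7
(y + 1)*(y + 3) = y^2 + 4*y + 3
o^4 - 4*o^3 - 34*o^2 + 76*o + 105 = (o - 7)*(o - 3)*(o + 1)*(o + 5)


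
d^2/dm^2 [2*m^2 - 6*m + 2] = 4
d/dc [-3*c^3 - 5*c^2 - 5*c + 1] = -9*c^2 - 10*c - 5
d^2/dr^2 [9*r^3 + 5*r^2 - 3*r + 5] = 54*r + 10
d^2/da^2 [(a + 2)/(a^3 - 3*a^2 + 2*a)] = 2*(3*a^5 + 3*a^4 - 41*a^3 + 66*a^2 - 36*a + 8)/(a^3*(a^6 - 9*a^5 + 33*a^4 - 63*a^3 + 66*a^2 - 36*a + 8))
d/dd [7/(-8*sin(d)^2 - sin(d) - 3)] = 7*(16*sin(d) + 1)*cos(d)/(8*sin(d)^2 + sin(d) + 3)^2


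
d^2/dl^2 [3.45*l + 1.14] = 0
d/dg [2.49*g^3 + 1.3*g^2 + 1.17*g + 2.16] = 7.47*g^2 + 2.6*g + 1.17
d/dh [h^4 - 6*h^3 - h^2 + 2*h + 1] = 4*h^3 - 18*h^2 - 2*h + 2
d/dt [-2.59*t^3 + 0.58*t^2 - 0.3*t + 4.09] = -7.77*t^2 + 1.16*t - 0.3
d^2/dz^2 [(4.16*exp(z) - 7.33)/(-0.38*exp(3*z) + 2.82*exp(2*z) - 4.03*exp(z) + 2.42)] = (-2.402816*exp(6*z) + 22.899636*exp(5*z) - 94.002596*exp(4*z) + 158.605988*exp(3*z) - 18.9045179999998*exp(2*z) - 121.616427*exp(z) + 47.123934)*exp(z)/(0.054872*exp(9*z) - 1.221624*exp(8*z) + 10.811532*exp(7*z) - 49.3854*exp(6*z) + 130.218774*exp(5*z) - 217.368366*exp(4*z) + 237.141115*exp(3*z) - 167.454078*exp(2*z) + 70.803876*exp(z) - 14.172488)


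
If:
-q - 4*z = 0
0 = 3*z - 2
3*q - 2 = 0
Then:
No Solution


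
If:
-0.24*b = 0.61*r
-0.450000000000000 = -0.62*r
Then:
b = -1.84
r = 0.73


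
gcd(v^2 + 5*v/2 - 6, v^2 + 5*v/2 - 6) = v^2 + 5*v/2 - 6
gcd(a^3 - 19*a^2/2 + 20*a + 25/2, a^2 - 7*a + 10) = a - 5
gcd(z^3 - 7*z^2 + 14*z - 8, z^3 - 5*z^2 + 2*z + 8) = z^2 - 6*z + 8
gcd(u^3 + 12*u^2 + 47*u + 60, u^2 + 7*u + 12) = u^2 + 7*u + 12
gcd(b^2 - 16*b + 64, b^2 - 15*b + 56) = b - 8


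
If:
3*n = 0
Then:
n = 0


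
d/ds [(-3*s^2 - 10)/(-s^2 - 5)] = 10*s/(s^2 + 5)^2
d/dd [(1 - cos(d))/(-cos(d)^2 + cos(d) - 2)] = (cos(d)^2 - 2*cos(d) - 1)*sin(d)/(sin(d)^2 + cos(d) - 3)^2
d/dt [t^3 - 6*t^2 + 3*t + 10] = 3*t^2 - 12*t + 3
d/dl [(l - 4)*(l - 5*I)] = 2*l - 4 - 5*I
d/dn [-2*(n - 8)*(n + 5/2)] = 11 - 4*n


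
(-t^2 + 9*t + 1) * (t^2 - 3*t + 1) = -t^4 + 12*t^3 - 27*t^2 + 6*t + 1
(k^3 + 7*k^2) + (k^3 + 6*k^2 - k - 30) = 2*k^3 + 13*k^2 - k - 30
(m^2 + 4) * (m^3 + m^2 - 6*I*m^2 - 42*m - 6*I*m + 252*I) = m^5 + m^4 - 6*I*m^4 - 38*m^3 - 6*I*m^3 + 4*m^2 + 228*I*m^2 - 168*m - 24*I*m + 1008*I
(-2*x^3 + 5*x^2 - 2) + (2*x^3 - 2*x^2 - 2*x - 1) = 3*x^2 - 2*x - 3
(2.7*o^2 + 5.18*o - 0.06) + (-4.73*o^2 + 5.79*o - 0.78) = -2.03*o^2 + 10.97*o - 0.84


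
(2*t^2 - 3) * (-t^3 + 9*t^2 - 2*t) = -2*t^5 + 18*t^4 - t^3 - 27*t^2 + 6*t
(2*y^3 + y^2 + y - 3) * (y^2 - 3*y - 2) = 2*y^5 - 5*y^4 - 6*y^3 - 8*y^2 + 7*y + 6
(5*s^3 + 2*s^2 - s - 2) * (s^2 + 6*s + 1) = 5*s^5 + 32*s^4 + 16*s^3 - 6*s^2 - 13*s - 2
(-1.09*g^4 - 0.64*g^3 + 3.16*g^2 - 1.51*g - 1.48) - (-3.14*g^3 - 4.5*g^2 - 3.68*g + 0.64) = -1.09*g^4 + 2.5*g^3 + 7.66*g^2 + 2.17*g - 2.12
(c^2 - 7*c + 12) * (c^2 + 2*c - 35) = c^4 - 5*c^3 - 37*c^2 + 269*c - 420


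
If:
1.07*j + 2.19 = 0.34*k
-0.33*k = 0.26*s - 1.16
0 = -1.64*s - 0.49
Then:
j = -0.85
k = 3.75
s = -0.30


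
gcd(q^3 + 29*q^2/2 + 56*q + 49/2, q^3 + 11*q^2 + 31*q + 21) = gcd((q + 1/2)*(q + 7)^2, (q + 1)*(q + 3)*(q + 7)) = q + 7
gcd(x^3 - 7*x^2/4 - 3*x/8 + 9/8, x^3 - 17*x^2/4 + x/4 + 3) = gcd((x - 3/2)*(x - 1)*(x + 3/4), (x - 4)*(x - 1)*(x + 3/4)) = x^2 - x/4 - 3/4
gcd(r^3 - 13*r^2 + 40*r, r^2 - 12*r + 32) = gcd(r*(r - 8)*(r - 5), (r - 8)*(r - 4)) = r - 8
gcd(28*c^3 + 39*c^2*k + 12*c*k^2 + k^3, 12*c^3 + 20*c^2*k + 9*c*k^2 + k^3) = c + k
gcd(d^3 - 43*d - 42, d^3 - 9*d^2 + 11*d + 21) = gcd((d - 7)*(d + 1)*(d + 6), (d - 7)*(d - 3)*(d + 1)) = d^2 - 6*d - 7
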